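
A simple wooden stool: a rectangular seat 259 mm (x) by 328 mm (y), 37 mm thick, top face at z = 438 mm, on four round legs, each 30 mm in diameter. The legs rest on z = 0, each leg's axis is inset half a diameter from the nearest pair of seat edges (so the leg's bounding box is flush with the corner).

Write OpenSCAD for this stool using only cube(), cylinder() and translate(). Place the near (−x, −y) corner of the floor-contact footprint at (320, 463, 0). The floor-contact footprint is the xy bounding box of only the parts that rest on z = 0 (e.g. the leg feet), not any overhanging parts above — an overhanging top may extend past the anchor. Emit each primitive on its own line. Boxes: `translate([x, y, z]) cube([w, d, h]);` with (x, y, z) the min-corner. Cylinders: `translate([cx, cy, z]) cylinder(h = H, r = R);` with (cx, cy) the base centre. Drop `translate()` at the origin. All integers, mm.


translate([320, 463, 401]) cube([259, 328, 37]);
translate([335, 478, 0]) cylinder(h = 401, r = 15);
translate([564, 478, 0]) cylinder(h = 401, r = 15);
translate([335, 776, 0]) cylinder(h = 401, r = 15);
translate([564, 776, 0]) cylinder(h = 401, r = 15);


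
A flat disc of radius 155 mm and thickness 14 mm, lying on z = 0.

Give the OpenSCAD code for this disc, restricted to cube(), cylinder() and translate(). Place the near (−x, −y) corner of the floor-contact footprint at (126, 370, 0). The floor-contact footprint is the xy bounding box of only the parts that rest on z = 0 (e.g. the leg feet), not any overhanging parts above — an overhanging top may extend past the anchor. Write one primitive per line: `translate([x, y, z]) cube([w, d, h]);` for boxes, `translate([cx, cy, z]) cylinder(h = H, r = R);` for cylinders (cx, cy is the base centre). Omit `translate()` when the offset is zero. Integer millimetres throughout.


translate([281, 525, 0]) cylinder(h = 14, r = 155);


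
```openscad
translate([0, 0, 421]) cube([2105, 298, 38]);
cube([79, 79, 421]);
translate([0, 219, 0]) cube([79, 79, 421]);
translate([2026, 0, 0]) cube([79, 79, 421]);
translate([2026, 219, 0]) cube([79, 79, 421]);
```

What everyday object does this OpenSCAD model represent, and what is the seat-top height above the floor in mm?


A bench. The seat-top height is 459 mm.

A long slab on four corner posts — a bench. The slab sits at z = 421 with thickness 38, so the top is 421 + 38 = 459 mm.


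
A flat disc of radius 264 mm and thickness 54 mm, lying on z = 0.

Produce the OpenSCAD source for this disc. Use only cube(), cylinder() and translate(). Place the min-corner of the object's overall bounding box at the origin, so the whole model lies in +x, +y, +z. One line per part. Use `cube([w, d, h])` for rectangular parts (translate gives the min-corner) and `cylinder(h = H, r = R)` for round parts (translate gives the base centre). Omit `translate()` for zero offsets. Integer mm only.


translate([264, 264, 0]) cylinder(h = 54, r = 264);


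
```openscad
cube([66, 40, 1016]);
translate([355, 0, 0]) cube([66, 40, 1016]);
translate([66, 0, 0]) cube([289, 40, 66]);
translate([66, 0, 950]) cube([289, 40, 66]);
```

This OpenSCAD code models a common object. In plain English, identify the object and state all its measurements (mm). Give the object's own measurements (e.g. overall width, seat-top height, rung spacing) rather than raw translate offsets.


A rectangular picture frame lying in the x–z plane (depth along y). The opening is 289 mm wide (x) by 884 mm tall (z), surrounded by a border 66 mm wide on all four sides. The frame is 40 mm deep and is made of two full-height vertical stiles with two horizontal rails fitted between them.


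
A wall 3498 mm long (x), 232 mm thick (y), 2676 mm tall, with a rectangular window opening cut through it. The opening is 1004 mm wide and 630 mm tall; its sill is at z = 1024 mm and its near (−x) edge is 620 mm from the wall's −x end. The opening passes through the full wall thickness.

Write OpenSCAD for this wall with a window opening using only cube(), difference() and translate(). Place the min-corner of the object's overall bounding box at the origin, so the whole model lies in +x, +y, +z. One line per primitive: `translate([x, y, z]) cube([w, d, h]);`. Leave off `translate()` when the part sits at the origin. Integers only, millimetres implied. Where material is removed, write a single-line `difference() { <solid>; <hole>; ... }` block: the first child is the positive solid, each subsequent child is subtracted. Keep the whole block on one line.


difference() { cube([3498, 232, 2676]); translate([620, 0, 1024]) cube([1004, 232, 630]); }


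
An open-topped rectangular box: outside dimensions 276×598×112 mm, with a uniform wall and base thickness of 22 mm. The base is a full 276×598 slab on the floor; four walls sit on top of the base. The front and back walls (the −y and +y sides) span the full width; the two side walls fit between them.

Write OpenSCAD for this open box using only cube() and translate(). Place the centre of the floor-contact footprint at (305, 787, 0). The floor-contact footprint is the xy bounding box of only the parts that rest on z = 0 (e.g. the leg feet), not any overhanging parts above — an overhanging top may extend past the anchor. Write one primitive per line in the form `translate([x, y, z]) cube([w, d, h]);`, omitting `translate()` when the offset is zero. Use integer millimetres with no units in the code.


translate([167, 488, 0]) cube([276, 598, 22]);
translate([167, 488, 22]) cube([276, 22, 90]);
translate([167, 1064, 22]) cube([276, 22, 90]);
translate([167, 510, 22]) cube([22, 554, 90]);
translate([421, 510, 22]) cube([22, 554, 90]);


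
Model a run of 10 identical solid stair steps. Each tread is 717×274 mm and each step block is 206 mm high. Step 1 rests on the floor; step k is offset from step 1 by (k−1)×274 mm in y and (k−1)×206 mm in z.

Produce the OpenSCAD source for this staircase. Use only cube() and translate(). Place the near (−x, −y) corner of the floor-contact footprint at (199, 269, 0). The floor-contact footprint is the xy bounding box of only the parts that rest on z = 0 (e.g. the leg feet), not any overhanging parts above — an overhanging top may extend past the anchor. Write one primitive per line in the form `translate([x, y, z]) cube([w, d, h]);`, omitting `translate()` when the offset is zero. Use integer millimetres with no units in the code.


translate([199, 269, 0]) cube([717, 274, 206]);
translate([199, 543, 206]) cube([717, 274, 206]);
translate([199, 817, 412]) cube([717, 274, 206]);
translate([199, 1091, 618]) cube([717, 274, 206]);
translate([199, 1365, 824]) cube([717, 274, 206]);
translate([199, 1639, 1030]) cube([717, 274, 206]);
translate([199, 1913, 1236]) cube([717, 274, 206]);
translate([199, 2187, 1442]) cube([717, 274, 206]);
translate([199, 2461, 1648]) cube([717, 274, 206]);
translate([199, 2735, 1854]) cube([717, 274, 206]);


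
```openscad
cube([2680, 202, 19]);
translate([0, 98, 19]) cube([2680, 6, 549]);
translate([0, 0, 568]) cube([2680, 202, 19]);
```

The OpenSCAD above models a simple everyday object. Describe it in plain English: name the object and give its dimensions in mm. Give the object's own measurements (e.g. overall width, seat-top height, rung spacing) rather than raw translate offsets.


An I-beam lying along x, 2680 mm long. Overall section height 587 mm. Two flanges 202 mm wide (y) and 19 mm thick, one on the floor and one at the top; a web 6 mm thick runs between them, centred on the flange width.


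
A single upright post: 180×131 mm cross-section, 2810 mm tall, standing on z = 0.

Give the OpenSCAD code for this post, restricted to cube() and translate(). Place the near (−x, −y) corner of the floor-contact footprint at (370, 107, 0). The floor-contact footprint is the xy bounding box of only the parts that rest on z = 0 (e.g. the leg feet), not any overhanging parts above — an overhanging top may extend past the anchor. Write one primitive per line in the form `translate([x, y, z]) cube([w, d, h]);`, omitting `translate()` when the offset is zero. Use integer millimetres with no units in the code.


translate([370, 107, 0]) cube([180, 131, 2810]);


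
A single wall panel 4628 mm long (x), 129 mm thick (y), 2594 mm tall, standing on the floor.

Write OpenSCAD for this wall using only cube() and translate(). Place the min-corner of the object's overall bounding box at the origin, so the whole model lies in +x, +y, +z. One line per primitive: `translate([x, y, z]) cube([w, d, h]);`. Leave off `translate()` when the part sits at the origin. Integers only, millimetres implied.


cube([4628, 129, 2594]);


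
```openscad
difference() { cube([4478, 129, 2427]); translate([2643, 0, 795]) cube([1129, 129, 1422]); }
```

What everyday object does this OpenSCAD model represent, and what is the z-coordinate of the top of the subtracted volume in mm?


A wall with a window opening. The window head height is 2217 mm.

A wall with a rectangular opening subtracted — a window. Sill at z = 795, opening 1422 mm tall, so the head is at 795 + 1422 = 2217 mm.


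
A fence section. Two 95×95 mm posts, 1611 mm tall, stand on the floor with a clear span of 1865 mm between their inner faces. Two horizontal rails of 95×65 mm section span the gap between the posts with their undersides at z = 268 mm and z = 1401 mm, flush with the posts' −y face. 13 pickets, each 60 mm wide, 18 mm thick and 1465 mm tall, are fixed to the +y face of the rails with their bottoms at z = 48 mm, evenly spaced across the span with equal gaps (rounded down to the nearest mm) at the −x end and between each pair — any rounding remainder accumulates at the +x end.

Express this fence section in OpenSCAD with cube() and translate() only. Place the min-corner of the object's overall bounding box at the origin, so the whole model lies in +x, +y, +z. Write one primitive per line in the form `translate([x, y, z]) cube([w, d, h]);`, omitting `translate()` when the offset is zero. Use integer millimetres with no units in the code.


cube([95, 95, 1611]);
translate([1960, 0, 0]) cube([95, 95, 1611]);
translate([95, 0, 268]) cube([1865, 95, 65]);
translate([95, 0, 1401]) cube([1865, 95, 65]);
translate([172, 95, 48]) cube([60, 18, 1465]);
translate([309, 95, 48]) cube([60, 18, 1465]);
translate([446, 95, 48]) cube([60, 18, 1465]);
translate([583, 95, 48]) cube([60, 18, 1465]);
translate([720, 95, 48]) cube([60, 18, 1465]);
translate([857, 95, 48]) cube([60, 18, 1465]);
translate([994, 95, 48]) cube([60, 18, 1465]);
translate([1131, 95, 48]) cube([60, 18, 1465]);
translate([1268, 95, 48]) cube([60, 18, 1465]);
translate([1405, 95, 48]) cube([60, 18, 1465]);
translate([1542, 95, 48]) cube([60, 18, 1465]);
translate([1679, 95, 48]) cube([60, 18, 1465]);
translate([1816, 95, 48]) cube([60, 18, 1465]);


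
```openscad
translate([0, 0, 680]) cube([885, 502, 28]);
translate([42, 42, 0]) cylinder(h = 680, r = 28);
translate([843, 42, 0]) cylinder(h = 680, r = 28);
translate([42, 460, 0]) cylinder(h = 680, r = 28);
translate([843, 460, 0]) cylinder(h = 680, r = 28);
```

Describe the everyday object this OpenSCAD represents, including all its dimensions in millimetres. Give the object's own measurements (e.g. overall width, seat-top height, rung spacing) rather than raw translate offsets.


A rectangular dining table. The top is 885×502×28 mm with its upper surface at z = 708 mm. It stands on four round legs of 56 mm diameter, each leg's bounding box inset 14 mm from the nearest pair of top edges, running from the floor to the underside of the top.


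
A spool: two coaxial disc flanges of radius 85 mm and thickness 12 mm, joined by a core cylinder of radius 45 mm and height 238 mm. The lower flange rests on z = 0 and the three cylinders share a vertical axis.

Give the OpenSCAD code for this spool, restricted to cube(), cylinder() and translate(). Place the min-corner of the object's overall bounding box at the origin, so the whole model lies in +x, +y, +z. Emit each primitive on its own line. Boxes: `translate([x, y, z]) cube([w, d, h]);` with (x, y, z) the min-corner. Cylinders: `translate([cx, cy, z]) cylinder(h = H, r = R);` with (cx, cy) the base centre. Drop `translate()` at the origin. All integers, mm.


translate([85, 85, 0]) cylinder(h = 12, r = 85);
translate([85, 85, 12]) cylinder(h = 238, r = 45);
translate([85, 85, 250]) cylinder(h = 12, r = 85);


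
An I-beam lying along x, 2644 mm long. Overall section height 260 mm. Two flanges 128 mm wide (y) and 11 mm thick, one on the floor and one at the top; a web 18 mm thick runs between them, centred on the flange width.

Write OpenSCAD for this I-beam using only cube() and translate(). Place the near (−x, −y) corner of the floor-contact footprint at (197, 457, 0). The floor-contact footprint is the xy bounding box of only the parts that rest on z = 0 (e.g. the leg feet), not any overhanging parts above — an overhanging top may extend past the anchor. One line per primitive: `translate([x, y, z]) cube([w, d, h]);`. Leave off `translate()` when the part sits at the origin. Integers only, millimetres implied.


translate([197, 457, 0]) cube([2644, 128, 11]);
translate([197, 512, 11]) cube([2644, 18, 238]);
translate([197, 457, 249]) cube([2644, 128, 11]);


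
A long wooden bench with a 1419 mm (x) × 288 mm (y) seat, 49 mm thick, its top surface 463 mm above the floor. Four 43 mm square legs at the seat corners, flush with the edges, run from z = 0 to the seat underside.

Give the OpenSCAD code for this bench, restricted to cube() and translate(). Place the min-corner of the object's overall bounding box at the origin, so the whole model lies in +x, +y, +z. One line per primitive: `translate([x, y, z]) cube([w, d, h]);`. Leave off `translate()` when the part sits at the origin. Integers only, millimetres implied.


translate([0, 0, 414]) cube([1419, 288, 49]);
cube([43, 43, 414]);
translate([0, 245, 0]) cube([43, 43, 414]);
translate([1376, 0, 0]) cube([43, 43, 414]);
translate([1376, 245, 0]) cube([43, 43, 414]);


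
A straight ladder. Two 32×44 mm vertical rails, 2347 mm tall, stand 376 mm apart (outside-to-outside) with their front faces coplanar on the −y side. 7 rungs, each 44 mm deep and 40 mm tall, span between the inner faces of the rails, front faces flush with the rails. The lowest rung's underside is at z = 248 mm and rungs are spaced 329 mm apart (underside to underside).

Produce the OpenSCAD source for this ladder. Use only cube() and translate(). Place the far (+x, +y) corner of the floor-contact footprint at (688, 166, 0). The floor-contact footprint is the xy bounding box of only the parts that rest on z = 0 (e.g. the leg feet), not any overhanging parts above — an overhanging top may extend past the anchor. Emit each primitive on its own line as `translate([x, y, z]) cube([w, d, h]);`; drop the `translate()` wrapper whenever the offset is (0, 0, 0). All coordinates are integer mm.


translate([312, 122, 0]) cube([32, 44, 2347]);
translate([656, 122, 0]) cube([32, 44, 2347]);
translate([344, 122, 248]) cube([312, 44, 40]);
translate([344, 122, 577]) cube([312, 44, 40]);
translate([344, 122, 906]) cube([312, 44, 40]);
translate([344, 122, 1235]) cube([312, 44, 40]);
translate([344, 122, 1564]) cube([312, 44, 40]);
translate([344, 122, 1893]) cube([312, 44, 40]);
translate([344, 122, 2222]) cube([312, 44, 40]);


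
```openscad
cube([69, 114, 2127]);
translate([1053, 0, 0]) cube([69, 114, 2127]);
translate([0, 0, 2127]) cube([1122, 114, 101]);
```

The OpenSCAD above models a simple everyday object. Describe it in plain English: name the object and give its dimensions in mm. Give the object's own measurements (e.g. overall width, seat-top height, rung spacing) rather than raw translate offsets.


A door frame. The clear opening is 984 mm wide and 2127 mm high. Two 69 mm wide jambs, 114 mm deep, stand either side of the opening from the floor to the top of the opening. A 101 mm thick head sits across the top of both jambs, spanning the full outside width of the frame.


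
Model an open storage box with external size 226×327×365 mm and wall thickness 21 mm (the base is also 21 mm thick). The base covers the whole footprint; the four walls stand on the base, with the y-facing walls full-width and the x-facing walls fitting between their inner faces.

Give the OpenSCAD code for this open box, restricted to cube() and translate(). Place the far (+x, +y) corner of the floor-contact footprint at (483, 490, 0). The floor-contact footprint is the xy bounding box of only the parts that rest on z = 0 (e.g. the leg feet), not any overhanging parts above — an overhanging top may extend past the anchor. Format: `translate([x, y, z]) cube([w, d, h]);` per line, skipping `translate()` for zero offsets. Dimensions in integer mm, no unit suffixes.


translate([257, 163, 0]) cube([226, 327, 21]);
translate([257, 163, 21]) cube([226, 21, 344]);
translate([257, 469, 21]) cube([226, 21, 344]);
translate([257, 184, 21]) cube([21, 285, 344]);
translate([462, 184, 21]) cube([21, 285, 344]);


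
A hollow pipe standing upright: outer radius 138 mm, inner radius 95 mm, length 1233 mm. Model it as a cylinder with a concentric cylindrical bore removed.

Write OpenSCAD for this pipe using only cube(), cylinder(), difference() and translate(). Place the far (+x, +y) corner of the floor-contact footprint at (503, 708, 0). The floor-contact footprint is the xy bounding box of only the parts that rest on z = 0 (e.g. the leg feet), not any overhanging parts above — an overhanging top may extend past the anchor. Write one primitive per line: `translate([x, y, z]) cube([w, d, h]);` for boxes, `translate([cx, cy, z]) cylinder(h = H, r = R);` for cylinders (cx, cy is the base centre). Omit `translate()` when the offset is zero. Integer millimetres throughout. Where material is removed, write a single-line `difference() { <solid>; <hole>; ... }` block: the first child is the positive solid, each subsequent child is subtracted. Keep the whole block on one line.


difference() { translate([365, 570, 0]) cylinder(h = 1233, r = 138); translate([365, 570, 0]) cylinder(h = 1233, r = 95); }


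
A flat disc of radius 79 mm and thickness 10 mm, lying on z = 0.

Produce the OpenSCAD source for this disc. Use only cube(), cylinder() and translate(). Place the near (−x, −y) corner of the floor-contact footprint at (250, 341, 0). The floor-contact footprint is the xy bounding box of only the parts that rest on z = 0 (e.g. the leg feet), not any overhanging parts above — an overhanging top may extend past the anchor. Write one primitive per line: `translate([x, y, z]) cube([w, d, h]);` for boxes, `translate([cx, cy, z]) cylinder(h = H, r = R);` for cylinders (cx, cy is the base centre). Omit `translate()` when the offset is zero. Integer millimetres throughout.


translate([329, 420, 0]) cylinder(h = 10, r = 79);


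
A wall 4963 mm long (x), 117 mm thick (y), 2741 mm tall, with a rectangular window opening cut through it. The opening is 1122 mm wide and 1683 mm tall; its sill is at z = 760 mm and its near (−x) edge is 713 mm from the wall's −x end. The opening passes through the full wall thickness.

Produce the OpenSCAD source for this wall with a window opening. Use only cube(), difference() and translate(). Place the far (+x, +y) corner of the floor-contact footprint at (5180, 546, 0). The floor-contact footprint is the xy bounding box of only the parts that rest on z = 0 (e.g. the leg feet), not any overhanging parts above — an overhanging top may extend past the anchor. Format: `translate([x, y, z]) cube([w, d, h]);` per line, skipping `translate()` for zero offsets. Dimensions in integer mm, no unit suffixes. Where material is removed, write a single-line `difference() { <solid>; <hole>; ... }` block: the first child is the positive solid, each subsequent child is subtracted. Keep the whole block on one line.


difference() { translate([217, 429, 0]) cube([4963, 117, 2741]); translate([930, 429, 760]) cube([1122, 117, 1683]); }


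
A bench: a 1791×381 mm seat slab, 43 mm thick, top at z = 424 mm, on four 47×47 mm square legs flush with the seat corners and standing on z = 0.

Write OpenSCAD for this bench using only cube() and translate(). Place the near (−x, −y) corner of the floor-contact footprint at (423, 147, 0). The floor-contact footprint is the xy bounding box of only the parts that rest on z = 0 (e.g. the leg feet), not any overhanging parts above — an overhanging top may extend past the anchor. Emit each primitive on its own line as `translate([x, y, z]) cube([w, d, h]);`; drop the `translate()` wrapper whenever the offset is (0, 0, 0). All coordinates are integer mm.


translate([423, 147, 381]) cube([1791, 381, 43]);
translate([423, 147, 0]) cube([47, 47, 381]);
translate([423, 481, 0]) cube([47, 47, 381]);
translate([2167, 147, 0]) cube([47, 47, 381]);
translate([2167, 481, 0]) cube([47, 47, 381]);


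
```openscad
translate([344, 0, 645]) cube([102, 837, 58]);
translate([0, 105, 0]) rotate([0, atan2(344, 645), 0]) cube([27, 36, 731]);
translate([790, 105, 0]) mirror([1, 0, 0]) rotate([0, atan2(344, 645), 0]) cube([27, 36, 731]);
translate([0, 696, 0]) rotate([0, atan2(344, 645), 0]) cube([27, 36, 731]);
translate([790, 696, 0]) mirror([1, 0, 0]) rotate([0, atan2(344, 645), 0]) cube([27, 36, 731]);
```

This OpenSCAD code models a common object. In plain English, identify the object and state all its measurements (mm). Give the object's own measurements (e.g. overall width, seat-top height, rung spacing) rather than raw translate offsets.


A sawhorse. A 102×837×58 mm beam (x, y, z) sits on two A-frame leg pairs. Each pair is two raked legs of 27×36 mm section (36 mm along y) splaying symmetrically in x. Each leg rises 645 mm vertically over 344 mm of horizontal reach and is 731 mm long along its own axis. Every leg's outer bottom edge rests on the floor and its outer top edge meets a bottom edge of the beam — the left legs (tilting toward +x) meet the beam's −x bottom edge, the right legs (their mirror images, tilting toward −x) meet its +x bottom edge — so the leg tops tuck under the beam, the beam's underside is 645 mm above the floor, and the feet are 790 mm apart outside-to-outside with the beam centred between them. The two leg pairs are set in 105 mm from either end of the beam.


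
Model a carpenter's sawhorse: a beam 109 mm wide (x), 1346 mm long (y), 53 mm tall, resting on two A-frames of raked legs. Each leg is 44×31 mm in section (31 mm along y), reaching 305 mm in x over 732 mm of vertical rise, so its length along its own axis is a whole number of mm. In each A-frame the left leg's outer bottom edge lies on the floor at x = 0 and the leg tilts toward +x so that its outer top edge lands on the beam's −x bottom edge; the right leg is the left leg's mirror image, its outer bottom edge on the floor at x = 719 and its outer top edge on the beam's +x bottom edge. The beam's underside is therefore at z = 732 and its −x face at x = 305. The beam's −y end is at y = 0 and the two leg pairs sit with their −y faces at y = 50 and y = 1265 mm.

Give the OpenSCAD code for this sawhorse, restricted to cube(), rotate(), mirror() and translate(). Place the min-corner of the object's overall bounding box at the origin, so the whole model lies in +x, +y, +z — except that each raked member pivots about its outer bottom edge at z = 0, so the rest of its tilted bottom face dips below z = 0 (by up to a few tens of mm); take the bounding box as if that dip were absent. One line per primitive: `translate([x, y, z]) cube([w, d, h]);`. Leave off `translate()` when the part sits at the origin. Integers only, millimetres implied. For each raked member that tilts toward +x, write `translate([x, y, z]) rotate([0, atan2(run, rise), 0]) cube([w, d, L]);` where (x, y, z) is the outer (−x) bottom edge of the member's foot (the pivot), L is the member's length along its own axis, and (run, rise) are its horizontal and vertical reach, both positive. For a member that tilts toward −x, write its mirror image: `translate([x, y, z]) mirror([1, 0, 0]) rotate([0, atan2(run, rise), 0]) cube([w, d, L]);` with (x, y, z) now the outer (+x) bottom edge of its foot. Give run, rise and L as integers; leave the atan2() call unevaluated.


translate([305, 0, 732]) cube([109, 1346, 53]);
translate([0, 50, 0]) rotate([0, atan2(305, 732), 0]) cube([44, 31, 793]);
translate([719, 50, 0]) mirror([1, 0, 0]) rotate([0, atan2(305, 732), 0]) cube([44, 31, 793]);
translate([0, 1265, 0]) rotate([0, atan2(305, 732), 0]) cube([44, 31, 793]);
translate([719, 1265, 0]) mirror([1, 0, 0]) rotate([0, atan2(305, 732), 0]) cube([44, 31, 793]);


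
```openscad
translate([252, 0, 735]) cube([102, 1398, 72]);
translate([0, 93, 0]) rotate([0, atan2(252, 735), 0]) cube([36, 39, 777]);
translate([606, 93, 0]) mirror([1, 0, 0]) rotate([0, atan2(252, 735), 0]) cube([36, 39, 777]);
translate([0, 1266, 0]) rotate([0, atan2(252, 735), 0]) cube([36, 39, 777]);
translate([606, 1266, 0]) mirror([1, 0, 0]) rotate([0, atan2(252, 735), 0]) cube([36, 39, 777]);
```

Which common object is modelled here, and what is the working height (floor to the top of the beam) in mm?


A sawhorse. The overall height is 807 mm.

A beam across two mirrored pairs of raked legs — a sawhorse. The beam's underside is at z = 735 (matching the legs' vertical rise in atan2(252, 735)) and the beam is 72 mm tall, so its top is at 735 + 72 = 807 mm. The raked legs top out at the beam's underside, so that is the highest point.


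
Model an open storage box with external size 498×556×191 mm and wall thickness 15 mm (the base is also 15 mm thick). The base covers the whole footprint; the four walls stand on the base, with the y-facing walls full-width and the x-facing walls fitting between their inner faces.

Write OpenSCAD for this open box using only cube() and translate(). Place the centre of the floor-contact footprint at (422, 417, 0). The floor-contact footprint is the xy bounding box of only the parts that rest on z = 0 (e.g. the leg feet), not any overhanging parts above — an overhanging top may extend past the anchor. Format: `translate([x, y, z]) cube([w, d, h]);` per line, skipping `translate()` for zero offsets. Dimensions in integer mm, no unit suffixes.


translate([173, 139, 0]) cube([498, 556, 15]);
translate([173, 139, 15]) cube([498, 15, 176]);
translate([173, 680, 15]) cube([498, 15, 176]);
translate([173, 154, 15]) cube([15, 526, 176]);
translate([656, 154, 15]) cube([15, 526, 176]);


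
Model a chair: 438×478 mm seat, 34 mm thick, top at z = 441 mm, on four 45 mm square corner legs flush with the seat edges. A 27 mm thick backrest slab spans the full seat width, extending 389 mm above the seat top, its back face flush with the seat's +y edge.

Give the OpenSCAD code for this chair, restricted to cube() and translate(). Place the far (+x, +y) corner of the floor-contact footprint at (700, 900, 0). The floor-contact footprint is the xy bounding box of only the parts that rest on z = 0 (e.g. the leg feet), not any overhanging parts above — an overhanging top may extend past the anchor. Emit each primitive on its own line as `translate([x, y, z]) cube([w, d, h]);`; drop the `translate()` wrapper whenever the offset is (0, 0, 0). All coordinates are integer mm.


// leg_h = 441 - 34 = 407
translate([262, 422, 407]) cube([438, 478, 34]);
translate([262, 422, 0]) cube([45, 45, 407]);
translate([655, 422, 0]) cube([45, 45, 407]);
translate([262, 855, 0]) cube([45, 45, 407]);
translate([655, 855, 0]) cube([45, 45, 407]);
translate([262, 873, 441]) cube([438, 27, 389]);


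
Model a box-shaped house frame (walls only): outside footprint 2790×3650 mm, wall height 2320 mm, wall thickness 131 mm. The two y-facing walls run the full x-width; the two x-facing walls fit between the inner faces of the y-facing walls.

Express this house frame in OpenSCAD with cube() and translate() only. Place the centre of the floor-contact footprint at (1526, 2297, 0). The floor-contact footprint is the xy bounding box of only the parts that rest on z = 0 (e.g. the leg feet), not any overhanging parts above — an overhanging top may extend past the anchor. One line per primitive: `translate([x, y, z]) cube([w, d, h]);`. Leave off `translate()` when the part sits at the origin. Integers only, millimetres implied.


translate([131, 472, 0]) cube([2790, 131, 2320]);
translate([131, 3991, 0]) cube([2790, 131, 2320]);
translate([131, 603, 0]) cube([131, 3388, 2320]);
translate([2790, 603, 0]) cube([131, 3388, 2320]);


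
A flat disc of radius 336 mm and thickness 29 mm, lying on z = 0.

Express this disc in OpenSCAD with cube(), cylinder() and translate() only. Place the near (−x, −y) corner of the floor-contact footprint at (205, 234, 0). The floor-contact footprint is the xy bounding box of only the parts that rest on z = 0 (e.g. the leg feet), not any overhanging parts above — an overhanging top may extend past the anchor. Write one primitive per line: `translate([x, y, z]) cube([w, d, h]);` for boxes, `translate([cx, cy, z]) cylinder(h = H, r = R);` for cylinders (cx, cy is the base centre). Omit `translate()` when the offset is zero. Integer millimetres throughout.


translate([541, 570, 0]) cylinder(h = 29, r = 336);


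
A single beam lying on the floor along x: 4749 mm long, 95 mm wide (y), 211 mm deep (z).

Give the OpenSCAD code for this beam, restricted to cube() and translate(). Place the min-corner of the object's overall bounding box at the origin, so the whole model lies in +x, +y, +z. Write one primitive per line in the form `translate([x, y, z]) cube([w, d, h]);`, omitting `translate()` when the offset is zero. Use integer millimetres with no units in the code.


cube([4749, 95, 211]);


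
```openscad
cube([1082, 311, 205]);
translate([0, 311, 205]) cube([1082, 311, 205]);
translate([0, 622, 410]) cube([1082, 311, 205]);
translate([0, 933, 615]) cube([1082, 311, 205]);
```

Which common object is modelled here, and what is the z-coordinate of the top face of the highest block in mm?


A staircase. The total rise is 820 mm.

4 identical blocks, each offset up and back from the previous — a staircase. Each step is 205 mm tall and there are 4 of them, so the total rise is 4 × 205 = 820 mm.


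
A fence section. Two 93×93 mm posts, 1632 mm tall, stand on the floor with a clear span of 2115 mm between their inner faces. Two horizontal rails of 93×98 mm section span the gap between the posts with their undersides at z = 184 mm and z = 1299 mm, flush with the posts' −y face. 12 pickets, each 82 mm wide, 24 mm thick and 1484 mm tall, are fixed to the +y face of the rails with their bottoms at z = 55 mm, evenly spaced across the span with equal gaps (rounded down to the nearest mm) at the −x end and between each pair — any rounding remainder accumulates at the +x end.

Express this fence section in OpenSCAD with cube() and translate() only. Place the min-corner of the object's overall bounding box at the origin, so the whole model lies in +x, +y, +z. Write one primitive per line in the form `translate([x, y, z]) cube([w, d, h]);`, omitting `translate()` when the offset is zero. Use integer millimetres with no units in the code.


cube([93, 93, 1632]);
translate([2208, 0, 0]) cube([93, 93, 1632]);
translate([93, 0, 184]) cube([2115, 93, 98]);
translate([93, 0, 1299]) cube([2115, 93, 98]);
translate([180, 93, 55]) cube([82, 24, 1484]);
translate([349, 93, 55]) cube([82, 24, 1484]);
translate([518, 93, 55]) cube([82, 24, 1484]);
translate([687, 93, 55]) cube([82, 24, 1484]);
translate([856, 93, 55]) cube([82, 24, 1484]);
translate([1025, 93, 55]) cube([82, 24, 1484]);
translate([1194, 93, 55]) cube([82, 24, 1484]);
translate([1363, 93, 55]) cube([82, 24, 1484]);
translate([1532, 93, 55]) cube([82, 24, 1484]);
translate([1701, 93, 55]) cube([82, 24, 1484]);
translate([1870, 93, 55]) cube([82, 24, 1484]);
translate([2039, 93, 55]) cube([82, 24, 1484]);


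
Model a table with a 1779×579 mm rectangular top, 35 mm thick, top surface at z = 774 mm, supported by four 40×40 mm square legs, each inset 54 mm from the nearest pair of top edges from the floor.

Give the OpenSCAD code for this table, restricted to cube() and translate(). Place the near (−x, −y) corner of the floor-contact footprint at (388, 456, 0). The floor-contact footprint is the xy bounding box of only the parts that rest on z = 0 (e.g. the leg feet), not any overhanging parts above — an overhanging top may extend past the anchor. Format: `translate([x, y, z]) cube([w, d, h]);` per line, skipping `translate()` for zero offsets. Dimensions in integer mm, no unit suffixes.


// leg_h = 774 - 35 = 739
translate([334, 402, 739]) cube([1779, 579, 35]);
translate([388, 456, 0]) cube([40, 40, 739]);
translate([2019, 456, 0]) cube([40, 40, 739]);
translate([388, 887, 0]) cube([40, 40, 739]);
translate([2019, 887, 0]) cube([40, 40, 739]);


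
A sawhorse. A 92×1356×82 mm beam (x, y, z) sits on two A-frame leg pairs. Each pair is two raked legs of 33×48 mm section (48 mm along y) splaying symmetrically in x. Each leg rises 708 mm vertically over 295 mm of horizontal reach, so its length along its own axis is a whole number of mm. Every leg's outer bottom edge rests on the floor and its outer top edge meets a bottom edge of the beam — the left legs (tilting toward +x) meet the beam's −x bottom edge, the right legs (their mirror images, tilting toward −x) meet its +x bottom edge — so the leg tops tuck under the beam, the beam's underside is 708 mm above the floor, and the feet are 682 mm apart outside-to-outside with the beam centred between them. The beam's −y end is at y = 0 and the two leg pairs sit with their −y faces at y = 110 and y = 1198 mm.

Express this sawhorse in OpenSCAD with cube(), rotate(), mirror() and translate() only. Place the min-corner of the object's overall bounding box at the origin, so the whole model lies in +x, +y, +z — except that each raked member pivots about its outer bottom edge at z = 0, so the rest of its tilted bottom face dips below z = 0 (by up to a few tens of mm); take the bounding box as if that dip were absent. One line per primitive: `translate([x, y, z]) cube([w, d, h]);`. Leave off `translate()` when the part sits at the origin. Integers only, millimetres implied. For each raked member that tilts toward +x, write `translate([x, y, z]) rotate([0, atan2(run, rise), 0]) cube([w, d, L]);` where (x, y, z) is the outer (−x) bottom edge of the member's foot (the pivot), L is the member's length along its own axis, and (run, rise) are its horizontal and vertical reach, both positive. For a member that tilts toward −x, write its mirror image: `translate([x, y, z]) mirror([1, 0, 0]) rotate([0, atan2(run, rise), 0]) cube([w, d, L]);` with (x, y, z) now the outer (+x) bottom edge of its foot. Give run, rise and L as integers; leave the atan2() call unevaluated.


translate([295, 0, 708]) cube([92, 1356, 82]);
translate([0, 110, 0]) rotate([0, atan2(295, 708), 0]) cube([33, 48, 767]);
translate([682, 110, 0]) mirror([1, 0, 0]) rotate([0, atan2(295, 708), 0]) cube([33, 48, 767]);
translate([0, 1198, 0]) rotate([0, atan2(295, 708), 0]) cube([33, 48, 767]);
translate([682, 1198, 0]) mirror([1, 0, 0]) rotate([0, atan2(295, 708), 0]) cube([33, 48, 767]);


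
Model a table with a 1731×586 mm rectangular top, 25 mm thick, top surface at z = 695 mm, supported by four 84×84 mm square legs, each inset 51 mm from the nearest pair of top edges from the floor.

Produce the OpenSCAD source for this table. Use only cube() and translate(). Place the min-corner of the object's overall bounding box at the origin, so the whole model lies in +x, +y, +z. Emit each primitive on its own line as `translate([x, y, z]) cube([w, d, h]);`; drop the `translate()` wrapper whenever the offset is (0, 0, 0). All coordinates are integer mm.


// leg_h = 695 - 25 = 670
translate([0, 0, 670]) cube([1731, 586, 25]);
translate([51, 51, 0]) cube([84, 84, 670]);
translate([1596, 51, 0]) cube([84, 84, 670]);
translate([51, 451, 0]) cube([84, 84, 670]);
translate([1596, 451, 0]) cube([84, 84, 670]);


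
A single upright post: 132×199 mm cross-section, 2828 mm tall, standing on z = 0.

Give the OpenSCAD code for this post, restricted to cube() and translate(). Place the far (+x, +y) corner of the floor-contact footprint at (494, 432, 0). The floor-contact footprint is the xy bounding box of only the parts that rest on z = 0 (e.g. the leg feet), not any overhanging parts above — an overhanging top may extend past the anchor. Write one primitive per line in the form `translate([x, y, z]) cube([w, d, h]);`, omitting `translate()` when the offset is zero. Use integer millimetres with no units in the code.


translate([362, 233, 0]) cube([132, 199, 2828]);


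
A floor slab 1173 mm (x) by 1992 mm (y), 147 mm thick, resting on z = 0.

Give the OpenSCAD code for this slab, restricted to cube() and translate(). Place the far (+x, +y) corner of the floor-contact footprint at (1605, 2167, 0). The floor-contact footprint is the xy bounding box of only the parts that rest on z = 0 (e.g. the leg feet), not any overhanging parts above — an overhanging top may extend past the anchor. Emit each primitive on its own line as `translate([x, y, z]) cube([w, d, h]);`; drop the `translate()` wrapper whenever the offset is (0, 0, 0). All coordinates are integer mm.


translate([432, 175, 0]) cube([1173, 1992, 147]);


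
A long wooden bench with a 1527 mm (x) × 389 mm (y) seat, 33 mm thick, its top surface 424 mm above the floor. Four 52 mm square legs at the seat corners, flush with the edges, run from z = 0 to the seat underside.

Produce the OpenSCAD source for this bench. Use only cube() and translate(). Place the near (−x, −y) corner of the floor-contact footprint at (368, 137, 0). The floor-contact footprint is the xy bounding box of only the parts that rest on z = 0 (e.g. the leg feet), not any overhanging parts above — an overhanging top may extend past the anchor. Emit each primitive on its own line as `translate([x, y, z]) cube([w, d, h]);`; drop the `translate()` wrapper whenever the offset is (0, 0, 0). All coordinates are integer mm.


// leg_h = 424 − 33 = 391
translate([368, 137, 391]) cube([1527, 389, 33]);
translate([368, 137, 0]) cube([52, 52, 391]);
translate([368, 474, 0]) cube([52, 52, 391]);
translate([1843, 137, 0]) cube([52, 52, 391]);
translate([1843, 474, 0]) cube([52, 52, 391]);


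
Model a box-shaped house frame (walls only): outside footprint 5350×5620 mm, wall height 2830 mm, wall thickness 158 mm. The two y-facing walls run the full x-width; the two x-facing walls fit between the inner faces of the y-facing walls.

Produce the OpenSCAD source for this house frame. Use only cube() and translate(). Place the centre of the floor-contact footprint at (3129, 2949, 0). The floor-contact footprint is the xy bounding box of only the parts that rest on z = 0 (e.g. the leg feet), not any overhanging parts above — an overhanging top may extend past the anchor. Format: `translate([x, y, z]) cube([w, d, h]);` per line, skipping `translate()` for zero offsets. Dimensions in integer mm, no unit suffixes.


translate([454, 139, 0]) cube([5350, 158, 2830]);
translate([454, 5601, 0]) cube([5350, 158, 2830]);
translate([454, 297, 0]) cube([158, 5304, 2830]);
translate([5646, 297, 0]) cube([158, 5304, 2830]);


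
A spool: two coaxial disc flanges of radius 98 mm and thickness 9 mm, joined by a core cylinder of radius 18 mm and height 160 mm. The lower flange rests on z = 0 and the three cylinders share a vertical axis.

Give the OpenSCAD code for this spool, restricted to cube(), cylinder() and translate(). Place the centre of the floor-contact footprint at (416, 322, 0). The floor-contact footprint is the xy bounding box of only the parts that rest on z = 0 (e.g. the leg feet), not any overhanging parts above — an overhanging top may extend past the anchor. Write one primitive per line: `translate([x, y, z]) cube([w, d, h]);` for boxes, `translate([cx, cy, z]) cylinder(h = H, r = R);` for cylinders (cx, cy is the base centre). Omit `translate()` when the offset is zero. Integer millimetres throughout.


translate([416, 322, 0]) cylinder(h = 9, r = 98);
translate([416, 322, 9]) cylinder(h = 160, r = 18);
translate([416, 322, 169]) cylinder(h = 9, r = 98);
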